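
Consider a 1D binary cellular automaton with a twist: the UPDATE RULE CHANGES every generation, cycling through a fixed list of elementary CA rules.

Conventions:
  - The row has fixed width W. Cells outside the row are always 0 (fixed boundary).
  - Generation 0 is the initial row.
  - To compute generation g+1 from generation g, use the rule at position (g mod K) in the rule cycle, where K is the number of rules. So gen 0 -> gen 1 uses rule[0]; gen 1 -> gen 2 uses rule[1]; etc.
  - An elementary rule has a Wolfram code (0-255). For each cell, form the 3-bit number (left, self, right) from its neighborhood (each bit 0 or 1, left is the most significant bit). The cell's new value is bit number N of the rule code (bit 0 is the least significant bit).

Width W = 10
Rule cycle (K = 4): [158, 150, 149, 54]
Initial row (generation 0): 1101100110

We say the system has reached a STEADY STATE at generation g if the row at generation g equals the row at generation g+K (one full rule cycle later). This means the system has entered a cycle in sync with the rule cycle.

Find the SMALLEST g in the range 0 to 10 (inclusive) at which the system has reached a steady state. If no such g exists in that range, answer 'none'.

Gen 0: 1101100110
Gen 1 (rule 158): 1001011101
Gen 2 (rule 150): 1111001001
Gen 3 (rule 149): 0110101101
Gen 4 (rule 54): 1001110011
Gen 5 (rule 158): 1111101110
Gen 6 (rule 150): 0111000101
Gen 7 (rule 149): 0010110101
Gen 8 (rule 54): 0111001111
Gen 9 (rule 158): 1110111110
Gen 10 (rule 150): 0100011101
Gen 11 (rule 149): 0111001001
Gen 12 (rule 54): 1000111111
Gen 13 (rule 158): 1101111110
Gen 14 (rule 150): 0000111101

Answer: none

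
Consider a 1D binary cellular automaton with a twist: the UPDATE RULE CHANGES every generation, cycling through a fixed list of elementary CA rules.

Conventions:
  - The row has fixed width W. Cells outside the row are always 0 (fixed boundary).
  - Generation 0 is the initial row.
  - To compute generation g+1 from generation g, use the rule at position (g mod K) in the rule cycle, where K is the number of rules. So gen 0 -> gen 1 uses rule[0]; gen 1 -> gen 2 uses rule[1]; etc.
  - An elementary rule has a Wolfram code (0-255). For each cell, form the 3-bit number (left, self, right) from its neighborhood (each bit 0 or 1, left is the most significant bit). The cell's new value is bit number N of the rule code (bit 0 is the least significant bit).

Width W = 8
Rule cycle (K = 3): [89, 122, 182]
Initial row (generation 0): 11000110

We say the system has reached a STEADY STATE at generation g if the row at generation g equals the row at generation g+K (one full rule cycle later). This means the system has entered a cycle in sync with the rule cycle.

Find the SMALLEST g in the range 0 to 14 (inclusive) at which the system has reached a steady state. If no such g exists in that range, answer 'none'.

Answer: 11

Derivation:
Gen 0: 11000110
Gen 1 (rule 89): 11110111
Gen 2 (rule 122): 10011101
Gen 3 (rule 182): 11101011
Gen 4 (rule 89): 10100011
Gen 5 (rule 122): 01010111
Gen 6 (rule 182): 11111010
Gen 7 (rule 89): 10001001
Gen 8 (rule 122): 01010110
Gen 9 (rule 182): 11111001
Gen 10 (rule 89): 10001100
Gen 11 (rule 122): 01011110
Gen 12 (rule 182): 11101101
Gen 13 (rule 89): 10101100
Gen 14 (rule 122): 01011110
Gen 15 (rule 182): 11101101
Gen 16 (rule 89): 10101100
Gen 17 (rule 122): 01011110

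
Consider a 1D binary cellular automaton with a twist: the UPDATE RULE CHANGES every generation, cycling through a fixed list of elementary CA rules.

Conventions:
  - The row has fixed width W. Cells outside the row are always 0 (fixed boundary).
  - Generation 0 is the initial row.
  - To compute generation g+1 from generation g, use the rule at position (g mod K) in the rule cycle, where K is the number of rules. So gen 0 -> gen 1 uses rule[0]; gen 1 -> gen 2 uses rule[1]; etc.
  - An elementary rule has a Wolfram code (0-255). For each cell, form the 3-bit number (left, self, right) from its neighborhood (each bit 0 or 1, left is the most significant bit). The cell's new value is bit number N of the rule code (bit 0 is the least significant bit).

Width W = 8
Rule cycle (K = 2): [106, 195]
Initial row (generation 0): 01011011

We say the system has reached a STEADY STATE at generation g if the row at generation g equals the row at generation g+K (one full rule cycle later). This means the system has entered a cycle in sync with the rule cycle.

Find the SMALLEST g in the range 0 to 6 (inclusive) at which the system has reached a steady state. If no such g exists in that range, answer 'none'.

Gen 0: 01011011
Gen 1 (rule 106): 10111111
Gen 2 (rule 195): 00011111
Gen 3 (rule 106): 00110001
Gen 4 (rule 195): 11010110
Gen 5 (rule 106): 11101110
Gen 6 (rule 195): 01100110
Gen 7 (rule 106): 11101110
Gen 8 (rule 195): 01100110

Answer: 5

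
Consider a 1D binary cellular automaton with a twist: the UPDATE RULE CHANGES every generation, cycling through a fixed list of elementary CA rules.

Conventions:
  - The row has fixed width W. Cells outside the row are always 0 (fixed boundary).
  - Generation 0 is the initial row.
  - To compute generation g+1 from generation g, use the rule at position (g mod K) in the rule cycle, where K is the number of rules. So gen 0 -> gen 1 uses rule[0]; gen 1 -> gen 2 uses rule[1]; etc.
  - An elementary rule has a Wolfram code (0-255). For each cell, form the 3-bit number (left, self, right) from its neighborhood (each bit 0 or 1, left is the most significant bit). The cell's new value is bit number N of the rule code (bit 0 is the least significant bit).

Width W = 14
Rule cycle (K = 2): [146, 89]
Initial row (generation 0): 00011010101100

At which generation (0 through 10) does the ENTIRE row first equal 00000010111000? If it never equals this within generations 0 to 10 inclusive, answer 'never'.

Answer: never

Derivation:
Gen 0: 00011010101100
Gen 1 (rule 146): 00100000000010
Gen 2 (rule 89): 10011111111001
Gen 3 (rule 146): 01101111110110
Gen 4 (rule 89): 01101000010111
Gen 5 (rule 146): 10000100100010
Gen 6 (rule 89): 01110010011001
Gen 7 (rule 146): 10101101100110
Gen 8 (rule 89): 00001101110111
Gen 9 (rule 146): 00010000100010
Gen 10 (rule 89): 11001110011001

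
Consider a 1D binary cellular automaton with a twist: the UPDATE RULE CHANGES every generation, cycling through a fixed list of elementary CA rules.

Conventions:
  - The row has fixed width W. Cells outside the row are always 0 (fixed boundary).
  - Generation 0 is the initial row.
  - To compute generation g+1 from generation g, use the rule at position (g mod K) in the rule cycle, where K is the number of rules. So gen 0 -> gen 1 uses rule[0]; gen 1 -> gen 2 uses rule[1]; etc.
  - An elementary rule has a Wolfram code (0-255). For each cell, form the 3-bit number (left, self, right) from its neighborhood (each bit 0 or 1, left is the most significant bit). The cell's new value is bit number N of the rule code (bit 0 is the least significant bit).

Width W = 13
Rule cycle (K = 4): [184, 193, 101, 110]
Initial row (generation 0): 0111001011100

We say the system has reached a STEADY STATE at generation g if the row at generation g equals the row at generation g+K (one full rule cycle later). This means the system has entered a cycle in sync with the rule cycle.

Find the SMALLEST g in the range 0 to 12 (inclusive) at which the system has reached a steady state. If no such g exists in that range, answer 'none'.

Answer: none

Derivation:
Gen 0: 0111001011100
Gen 1 (rule 184): 0110100111010
Gen 2 (rule 193): 0010000011000
Gen 3 (rule 101): 1010111001011
Gen 4 (rule 110): 1111101011111
Gen 5 (rule 184): 1111010111110
Gen 6 (rule 193): 0111000011110
Gen 7 (rule 101): 0001011000010
Gen 8 (rule 110): 0011111000110
Gen 9 (rule 184): 0011110100101
Gen 10 (rule 193): 1001110000000
Gen 11 (rule 101): 1000010111111
Gen 12 (rule 110): 1000111100001
Gen 13 (rule 184): 0100111010000
Gen 14 (rule 193): 0000011000111
Gen 15 (rule 101): 1111001010001
Gen 16 (rule 110): 1001011110011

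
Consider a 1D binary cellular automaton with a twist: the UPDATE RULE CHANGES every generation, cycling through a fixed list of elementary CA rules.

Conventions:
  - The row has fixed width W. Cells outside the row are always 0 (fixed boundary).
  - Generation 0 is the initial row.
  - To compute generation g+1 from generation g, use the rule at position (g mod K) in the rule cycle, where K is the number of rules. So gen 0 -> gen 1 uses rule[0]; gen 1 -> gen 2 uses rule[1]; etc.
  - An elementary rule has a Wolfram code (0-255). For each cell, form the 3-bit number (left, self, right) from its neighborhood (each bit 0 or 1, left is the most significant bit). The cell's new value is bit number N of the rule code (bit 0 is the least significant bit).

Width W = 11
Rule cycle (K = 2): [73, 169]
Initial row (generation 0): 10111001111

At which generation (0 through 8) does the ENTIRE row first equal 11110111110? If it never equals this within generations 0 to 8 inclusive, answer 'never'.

Gen 0: 10111001111
Gen 1 (rule 73): 00101001001
Gen 2 (rule 169): 10010000000
Gen 3 (rule 73): 00000111111
Gen 4 (rule 169): 11110111110
Gen 5 (rule 73): 10010100010
Gen 6 (rule 169): 00001001000
Gen 7 (rule 73): 11100000011
Gen 8 (rule 169): 11001111010

Answer: 4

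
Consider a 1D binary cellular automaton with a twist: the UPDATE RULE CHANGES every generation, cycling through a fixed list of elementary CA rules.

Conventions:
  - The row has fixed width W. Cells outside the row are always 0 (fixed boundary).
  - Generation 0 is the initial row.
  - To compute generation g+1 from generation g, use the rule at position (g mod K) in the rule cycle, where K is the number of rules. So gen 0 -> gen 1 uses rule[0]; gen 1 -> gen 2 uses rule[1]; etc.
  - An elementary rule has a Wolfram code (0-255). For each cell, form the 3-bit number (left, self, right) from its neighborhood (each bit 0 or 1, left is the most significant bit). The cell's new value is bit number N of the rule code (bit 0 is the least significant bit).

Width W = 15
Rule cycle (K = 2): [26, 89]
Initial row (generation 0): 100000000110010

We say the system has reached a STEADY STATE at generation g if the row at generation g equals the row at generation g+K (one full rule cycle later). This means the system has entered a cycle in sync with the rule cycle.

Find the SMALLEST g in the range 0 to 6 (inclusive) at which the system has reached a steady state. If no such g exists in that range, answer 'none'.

Gen 0: 100000000110010
Gen 1 (rule 26): 010000001101101
Gen 2 (rule 89): 001111101101100
Gen 3 (rule 26): 011000001001010
Gen 4 (rule 89): 011111100100001
Gen 5 (rule 26): 110000011010010
Gen 6 (rule 89): 111111011001001
Gen 7 (rule 26): 100000010110110
Gen 8 (rule 89): 011111000110111

Answer: none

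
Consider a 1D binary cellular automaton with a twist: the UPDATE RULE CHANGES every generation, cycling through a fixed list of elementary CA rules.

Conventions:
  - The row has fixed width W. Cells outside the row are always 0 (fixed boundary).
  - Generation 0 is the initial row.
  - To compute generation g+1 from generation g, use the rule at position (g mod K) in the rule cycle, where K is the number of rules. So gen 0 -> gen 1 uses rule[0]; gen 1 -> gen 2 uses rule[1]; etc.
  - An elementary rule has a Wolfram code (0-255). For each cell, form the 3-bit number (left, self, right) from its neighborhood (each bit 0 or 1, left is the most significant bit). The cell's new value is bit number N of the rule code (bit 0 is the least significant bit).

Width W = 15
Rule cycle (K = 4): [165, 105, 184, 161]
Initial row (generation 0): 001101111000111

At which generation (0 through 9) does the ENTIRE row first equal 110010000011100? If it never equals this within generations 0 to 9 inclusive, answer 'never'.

Answer: never

Derivation:
Gen 0: 001101111000111
Gen 1 (rule 165): 100010110010010
Gen 2 (rule 105): 001001110000000
Gen 3 (rule 184): 000101101000000
Gen 4 (rule 161): 110010010011111
Gen 5 (rule 165): 000010010001110
Gen 6 (rule 105): 111000000101010
Gen 7 (rule 184): 110100000010101
Gen 8 (rule 161): 001001111001010
Gen 9 (rule 165): 101000110001110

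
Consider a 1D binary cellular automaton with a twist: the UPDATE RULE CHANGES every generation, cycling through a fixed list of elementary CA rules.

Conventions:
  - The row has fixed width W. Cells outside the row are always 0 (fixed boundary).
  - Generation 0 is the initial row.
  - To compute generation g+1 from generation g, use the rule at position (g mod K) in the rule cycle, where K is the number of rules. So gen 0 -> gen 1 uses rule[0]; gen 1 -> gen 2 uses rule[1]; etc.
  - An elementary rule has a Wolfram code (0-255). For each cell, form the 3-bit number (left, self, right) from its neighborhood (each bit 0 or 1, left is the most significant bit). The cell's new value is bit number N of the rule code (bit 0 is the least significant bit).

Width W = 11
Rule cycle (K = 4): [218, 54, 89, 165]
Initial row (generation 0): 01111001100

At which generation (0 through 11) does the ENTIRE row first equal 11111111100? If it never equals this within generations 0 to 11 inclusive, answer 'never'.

Answer: 3

Derivation:
Gen 0: 01111001100
Gen 1 (rule 218): 11111111110
Gen 2 (rule 54): 00000000001
Gen 3 (rule 89): 11111111100
Gen 4 (rule 165): 01111111001
Gen 5 (rule 218): 11111111110
Gen 6 (rule 54): 00000000001
Gen 7 (rule 89): 11111111100
Gen 8 (rule 165): 01111111001
Gen 9 (rule 218): 11111111110
Gen 10 (rule 54): 00000000001
Gen 11 (rule 89): 11111111100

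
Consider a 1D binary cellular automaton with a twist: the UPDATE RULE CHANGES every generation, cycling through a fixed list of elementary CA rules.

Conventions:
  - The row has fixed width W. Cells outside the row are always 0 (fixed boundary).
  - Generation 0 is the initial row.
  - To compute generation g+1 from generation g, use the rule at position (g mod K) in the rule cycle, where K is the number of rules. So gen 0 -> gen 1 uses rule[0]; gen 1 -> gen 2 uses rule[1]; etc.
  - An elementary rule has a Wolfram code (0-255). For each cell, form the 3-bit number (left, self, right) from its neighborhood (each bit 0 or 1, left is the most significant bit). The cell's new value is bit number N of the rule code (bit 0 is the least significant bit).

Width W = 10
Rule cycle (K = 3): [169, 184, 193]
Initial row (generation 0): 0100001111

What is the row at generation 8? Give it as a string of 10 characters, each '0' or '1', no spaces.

Gen 0: 0100001111
Gen 1 (rule 169): 0001101110
Gen 2 (rule 184): 0001011101
Gen 3 (rule 193): 1100001100
Gen 4 (rule 169): 1001101001
Gen 5 (rule 184): 0101010100
Gen 6 (rule 193): 0000000001
Gen 7 (rule 169): 1111111100
Gen 8 (rule 184): 1111111010

Answer: 1111111010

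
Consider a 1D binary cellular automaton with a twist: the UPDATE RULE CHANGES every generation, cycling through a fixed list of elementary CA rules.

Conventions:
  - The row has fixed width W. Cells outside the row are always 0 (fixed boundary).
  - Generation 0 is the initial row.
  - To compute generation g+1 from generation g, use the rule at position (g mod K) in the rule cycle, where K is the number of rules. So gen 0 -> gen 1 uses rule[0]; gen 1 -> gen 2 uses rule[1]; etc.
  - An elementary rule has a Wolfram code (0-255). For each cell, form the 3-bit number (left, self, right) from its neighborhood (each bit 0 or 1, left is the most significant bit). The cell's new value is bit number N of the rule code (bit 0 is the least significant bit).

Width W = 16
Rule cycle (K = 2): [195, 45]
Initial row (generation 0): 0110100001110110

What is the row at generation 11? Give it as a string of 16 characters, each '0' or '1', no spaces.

Answer: 0100011011010000

Derivation:
Gen 0: 0110100001110110
Gen 1 (rule 195): 1010001110110010
Gen 2 (rule 45): 1110101001100010
Gen 3 (rule 195): 0110000010101100
Gen 4 (rule 45): 0100111011111001
Gen 5 (rule 195): 1001011001111010
Gen 6 (rule 45): 1001110001000110
Gen 7 (rule 195): 0010110110011010
Gen 8 (rule 45): 1011101100010110
Gen 9 (rule 195): 0001100101100010
Gen 10 (rule 45): 1101000111001010
Gen 11 (rule 195): 0100011011010000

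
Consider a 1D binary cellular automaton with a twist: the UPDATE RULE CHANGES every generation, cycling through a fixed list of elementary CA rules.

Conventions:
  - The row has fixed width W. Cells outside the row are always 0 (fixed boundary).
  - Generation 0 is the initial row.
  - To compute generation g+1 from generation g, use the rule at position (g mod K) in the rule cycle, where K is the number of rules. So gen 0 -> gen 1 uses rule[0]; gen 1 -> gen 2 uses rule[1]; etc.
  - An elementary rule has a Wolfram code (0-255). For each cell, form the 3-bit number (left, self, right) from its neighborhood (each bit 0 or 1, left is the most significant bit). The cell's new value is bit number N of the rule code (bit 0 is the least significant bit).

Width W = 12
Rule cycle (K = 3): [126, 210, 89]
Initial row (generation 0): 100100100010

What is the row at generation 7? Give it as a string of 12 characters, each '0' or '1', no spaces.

Answer: 111110111011

Derivation:
Gen 0: 100100100010
Gen 1 (rule 126): 111111110111
Gen 2 (rule 210): 011111110011
Gen 3 (rule 89): 010000011011
Gen 4 (rule 126): 111000111111
Gen 5 (rule 210): 011101011111
Gen 6 (rule 89): 010100010001
Gen 7 (rule 126): 111110111011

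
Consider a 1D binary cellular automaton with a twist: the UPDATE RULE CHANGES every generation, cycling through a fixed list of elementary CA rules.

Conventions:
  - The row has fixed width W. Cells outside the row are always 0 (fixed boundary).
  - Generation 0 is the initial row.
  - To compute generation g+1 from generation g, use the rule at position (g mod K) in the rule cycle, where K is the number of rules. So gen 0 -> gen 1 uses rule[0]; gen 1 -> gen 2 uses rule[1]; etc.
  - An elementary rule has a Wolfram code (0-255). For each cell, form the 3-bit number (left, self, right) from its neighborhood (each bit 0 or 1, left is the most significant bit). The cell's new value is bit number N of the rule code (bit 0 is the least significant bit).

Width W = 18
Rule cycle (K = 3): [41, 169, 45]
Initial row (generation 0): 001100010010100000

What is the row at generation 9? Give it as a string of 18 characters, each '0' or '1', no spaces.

Gen 0: 001100010010100000
Gen 1 (rule 41): 101001000001001111
Gen 2 (rule 169): 010000011100001110
Gen 3 (rule 45): 010111010001101000
Gen 4 (rule 41): 001100100101010011
Gen 5 (rule 169): 101000000010100010
Gen 6 (rule 45): 111011111011101010
Gen 7 (rule 41): 100110000110010100
Gen 8 (rule 169): 000100110100001001
Gen 9 (rule 45): 110100101101101001

Answer: 110100101101101001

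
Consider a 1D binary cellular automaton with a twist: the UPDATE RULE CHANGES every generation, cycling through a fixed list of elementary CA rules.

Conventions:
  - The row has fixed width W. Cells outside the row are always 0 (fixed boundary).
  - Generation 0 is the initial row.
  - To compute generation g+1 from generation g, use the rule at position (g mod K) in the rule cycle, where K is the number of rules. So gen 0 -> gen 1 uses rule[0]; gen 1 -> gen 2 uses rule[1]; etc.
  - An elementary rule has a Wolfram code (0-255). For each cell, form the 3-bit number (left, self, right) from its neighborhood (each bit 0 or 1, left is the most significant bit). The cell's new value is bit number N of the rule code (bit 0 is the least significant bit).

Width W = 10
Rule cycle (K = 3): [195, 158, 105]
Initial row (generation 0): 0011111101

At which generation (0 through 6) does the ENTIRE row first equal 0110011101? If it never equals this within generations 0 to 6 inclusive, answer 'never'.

Answer: never

Derivation:
Gen 0: 0011111101
Gen 1 (rule 195): 1101111100
Gen 2 (rule 158): 1001111010
Gen 3 (rule 105): 0001001100
Gen 4 (rule 195): 1110010101
Gen 5 (rule 158): 1101110101
Gen 6 (rule 105): 1111011010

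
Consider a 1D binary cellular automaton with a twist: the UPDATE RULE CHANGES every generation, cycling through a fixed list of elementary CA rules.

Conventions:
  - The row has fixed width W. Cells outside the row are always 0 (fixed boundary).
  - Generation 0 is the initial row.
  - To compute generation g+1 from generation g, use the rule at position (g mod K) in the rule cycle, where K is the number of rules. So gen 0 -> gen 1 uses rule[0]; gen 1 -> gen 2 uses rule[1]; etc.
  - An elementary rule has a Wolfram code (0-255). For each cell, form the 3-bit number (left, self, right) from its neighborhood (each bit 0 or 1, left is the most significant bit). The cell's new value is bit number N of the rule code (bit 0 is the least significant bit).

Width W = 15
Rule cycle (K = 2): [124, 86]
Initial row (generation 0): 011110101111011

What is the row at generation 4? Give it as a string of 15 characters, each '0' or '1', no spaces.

Answer: 111011011001111

Derivation:
Gen 0: 011110101111011
Gen 1 (rule 124): 010011111001111
Gen 2 (rule 86): 111100001110001
Gen 3 (rule 124): 100110001011001
Gen 4 (rule 86): 111011011001111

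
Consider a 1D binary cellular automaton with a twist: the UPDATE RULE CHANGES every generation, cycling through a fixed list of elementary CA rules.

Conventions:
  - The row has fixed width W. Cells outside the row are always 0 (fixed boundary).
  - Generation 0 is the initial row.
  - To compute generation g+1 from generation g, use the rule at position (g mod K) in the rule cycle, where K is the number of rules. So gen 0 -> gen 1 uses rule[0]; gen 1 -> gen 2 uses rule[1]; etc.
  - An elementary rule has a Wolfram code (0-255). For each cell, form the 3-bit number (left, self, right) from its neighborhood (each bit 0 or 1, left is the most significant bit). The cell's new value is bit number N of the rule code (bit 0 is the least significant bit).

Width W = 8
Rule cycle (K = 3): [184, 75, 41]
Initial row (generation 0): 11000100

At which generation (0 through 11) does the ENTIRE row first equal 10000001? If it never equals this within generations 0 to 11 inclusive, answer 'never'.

Answer: never

Derivation:
Gen 0: 11000100
Gen 1 (rule 184): 10100010
Gen 2 (rule 75): 00001100
Gen 3 (rule 41): 11101001
Gen 4 (rule 184): 11010100
Gen 5 (rule 75): 11000001
Gen 6 (rule 41): 10011100
Gen 7 (rule 184): 01011010
Gen 8 (rule 75): 10011000
Gen 9 (rule 41): 00010011
Gen 10 (rule 184): 00001010
Gen 11 (rule 75): 11110000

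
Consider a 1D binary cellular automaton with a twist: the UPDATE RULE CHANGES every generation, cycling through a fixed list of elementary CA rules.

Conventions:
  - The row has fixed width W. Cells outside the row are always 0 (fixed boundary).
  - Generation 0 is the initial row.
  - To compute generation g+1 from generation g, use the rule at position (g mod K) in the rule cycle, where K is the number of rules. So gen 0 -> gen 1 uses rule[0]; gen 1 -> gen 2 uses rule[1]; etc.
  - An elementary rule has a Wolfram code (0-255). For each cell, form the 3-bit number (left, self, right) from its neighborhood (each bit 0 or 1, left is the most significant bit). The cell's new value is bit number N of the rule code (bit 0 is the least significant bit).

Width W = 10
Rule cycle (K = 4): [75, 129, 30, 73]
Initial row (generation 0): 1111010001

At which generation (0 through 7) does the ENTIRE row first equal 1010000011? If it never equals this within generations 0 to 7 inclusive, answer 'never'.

Gen 0: 1111010001
Gen 1 (rule 75): 1001000110
Gen 2 (rule 129): 0000010000
Gen 3 (rule 30): 0000111000
Gen 4 (rule 73): 1110101011
Gen 5 (rule 75): 1010000011
Gen 6 (rule 129): 0000111000
Gen 7 (rule 30): 0001100100

Answer: 5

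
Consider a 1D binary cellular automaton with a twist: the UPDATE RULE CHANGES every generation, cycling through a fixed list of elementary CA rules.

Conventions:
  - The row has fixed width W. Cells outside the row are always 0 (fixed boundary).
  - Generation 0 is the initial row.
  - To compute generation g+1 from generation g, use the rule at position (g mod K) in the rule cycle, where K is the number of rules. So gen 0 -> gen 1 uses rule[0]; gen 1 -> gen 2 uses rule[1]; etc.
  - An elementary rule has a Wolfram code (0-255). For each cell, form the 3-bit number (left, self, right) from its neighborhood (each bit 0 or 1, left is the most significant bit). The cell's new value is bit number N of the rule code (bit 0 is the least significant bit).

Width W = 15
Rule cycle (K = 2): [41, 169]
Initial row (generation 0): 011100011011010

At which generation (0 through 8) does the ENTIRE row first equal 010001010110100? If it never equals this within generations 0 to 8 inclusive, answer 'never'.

Gen 0: 011100011011010
Gen 1 (rule 41): 010001010110100
Gen 2 (rule 169): 000100101101001
Gen 3 (rule 41): 110000011010000
Gen 4 (rule 169): 100111010100111
Gen 5 (rule 41): 000100101000100
Gen 6 (rule 169): 110000010010001
Gen 7 (rule 41): 100111000000100
Gen 8 (rule 169): 000110011110001

Answer: 1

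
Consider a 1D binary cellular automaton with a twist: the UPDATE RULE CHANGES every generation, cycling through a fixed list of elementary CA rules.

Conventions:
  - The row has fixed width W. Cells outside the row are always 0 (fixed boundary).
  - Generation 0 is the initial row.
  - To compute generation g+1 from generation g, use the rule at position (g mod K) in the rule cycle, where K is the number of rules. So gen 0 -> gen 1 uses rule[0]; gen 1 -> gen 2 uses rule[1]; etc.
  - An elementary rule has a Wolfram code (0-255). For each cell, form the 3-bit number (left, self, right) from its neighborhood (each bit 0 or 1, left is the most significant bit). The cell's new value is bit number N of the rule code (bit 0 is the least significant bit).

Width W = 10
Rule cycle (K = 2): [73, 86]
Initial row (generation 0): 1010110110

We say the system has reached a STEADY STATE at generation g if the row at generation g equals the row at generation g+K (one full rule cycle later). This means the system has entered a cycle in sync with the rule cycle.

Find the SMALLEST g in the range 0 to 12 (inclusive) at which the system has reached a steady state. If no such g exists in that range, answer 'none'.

Gen 0: 1010110110
Gen 1 (rule 73): 0000110110
Gen 2 (rule 86): 0001010011
Gen 3 (rule 73): 1100000011
Gen 4 (rule 86): 0110000101
Gen 5 (rule 73): 0110110000
Gen 6 (rule 86): 1010011000
Gen 7 (rule 73): 0000011011
Gen 8 (rule 86): 0000101001
Gen 9 (rule 73): 1110000000
Gen 10 (rule 86): 0011000000
Gen 11 (rule 73): 1011011111
Gen 12 (rule 86): 1001000001
Gen 13 (rule 73): 0000011100
Gen 14 (rule 86): 0000100110

Answer: none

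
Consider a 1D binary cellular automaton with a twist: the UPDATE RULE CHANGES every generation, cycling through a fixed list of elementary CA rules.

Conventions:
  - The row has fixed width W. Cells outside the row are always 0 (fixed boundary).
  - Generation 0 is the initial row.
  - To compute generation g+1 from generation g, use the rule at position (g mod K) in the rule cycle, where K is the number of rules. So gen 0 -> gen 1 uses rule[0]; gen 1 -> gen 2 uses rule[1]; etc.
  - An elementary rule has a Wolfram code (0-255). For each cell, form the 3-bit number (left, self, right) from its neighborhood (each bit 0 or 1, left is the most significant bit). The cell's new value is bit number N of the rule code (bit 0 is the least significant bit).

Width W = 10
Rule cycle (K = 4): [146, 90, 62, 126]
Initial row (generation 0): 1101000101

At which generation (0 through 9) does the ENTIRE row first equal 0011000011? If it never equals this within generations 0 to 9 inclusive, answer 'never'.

Gen 0: 1101000101
Gen 1 (rule 146): 0000101000
Gen 2 (rule 90): 0001000100
Gen 3 (rule 62): 0011101110
Gen 4 (rule 126): 0110111011
Gen 5 (rule 146): 1000010000
Gen 6 (rule 90): 0100101000
Gen 7 (rule 62): 1111111100
Gen 8 (rule 126): 1000000110
Gen 9 (rule 146): 0100001001

Answer: never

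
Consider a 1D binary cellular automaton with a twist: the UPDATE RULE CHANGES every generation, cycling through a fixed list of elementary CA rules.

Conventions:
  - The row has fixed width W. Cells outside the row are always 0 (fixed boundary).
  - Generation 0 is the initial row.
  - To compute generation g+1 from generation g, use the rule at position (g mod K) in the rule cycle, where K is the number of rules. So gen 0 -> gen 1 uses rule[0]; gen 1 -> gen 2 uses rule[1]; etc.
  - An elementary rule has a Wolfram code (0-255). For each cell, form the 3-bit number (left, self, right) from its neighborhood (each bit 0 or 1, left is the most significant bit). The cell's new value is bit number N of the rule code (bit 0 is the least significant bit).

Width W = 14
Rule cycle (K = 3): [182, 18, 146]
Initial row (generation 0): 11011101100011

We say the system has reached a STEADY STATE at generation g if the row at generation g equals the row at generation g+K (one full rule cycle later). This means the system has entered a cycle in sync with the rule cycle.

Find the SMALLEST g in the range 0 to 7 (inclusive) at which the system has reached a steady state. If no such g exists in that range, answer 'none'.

Gen 0: 11011101100011
Gen 1 (rule 182): 00101010010100
Gen 2 (rule 18): 01000001100010
Gen 3 (rule 146): 10100010010101
Gen 4 (rule 182): 11110111111111
Gen 5 (rule 18): 00000000000000
Gen 6 (rule 146): 00000000000000
Gen 7 (rule 182): 00000000000000
Gen 8 (rule 18): 00000000000000
Gen 9 (rule 146): 00000000000000
Gen 10 (rule 182): 00000000000000

Answer: 5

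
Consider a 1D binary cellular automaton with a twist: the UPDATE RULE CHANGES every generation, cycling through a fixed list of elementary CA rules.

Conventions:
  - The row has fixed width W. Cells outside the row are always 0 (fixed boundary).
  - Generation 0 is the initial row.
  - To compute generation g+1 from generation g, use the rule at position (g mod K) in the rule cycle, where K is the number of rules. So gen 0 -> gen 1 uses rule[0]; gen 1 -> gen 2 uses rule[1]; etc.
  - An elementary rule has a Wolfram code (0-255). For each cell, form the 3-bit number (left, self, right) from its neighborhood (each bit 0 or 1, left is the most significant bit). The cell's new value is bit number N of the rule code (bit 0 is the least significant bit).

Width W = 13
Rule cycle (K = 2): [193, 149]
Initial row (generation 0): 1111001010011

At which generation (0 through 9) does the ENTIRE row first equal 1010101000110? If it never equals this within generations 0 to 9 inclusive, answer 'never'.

Answer: never

Derivation:
Gen 0: 1111001010011
Gen 1 (rule 193): 0111000000001
Gen 2 (rule 149): 0010111111101
Gen 3 (rule 193): 1000011111100
Gen 4 (rule 149): 1111001111011
Gen 5 (rule 193): 0111000111001
Gen 6 (rule 149): 0010110010101
Gen 7 (rule 193): 1000010000000
Gen 8 (rule 149): 1111011111111
Gen 9 (rule 193): 0111001111111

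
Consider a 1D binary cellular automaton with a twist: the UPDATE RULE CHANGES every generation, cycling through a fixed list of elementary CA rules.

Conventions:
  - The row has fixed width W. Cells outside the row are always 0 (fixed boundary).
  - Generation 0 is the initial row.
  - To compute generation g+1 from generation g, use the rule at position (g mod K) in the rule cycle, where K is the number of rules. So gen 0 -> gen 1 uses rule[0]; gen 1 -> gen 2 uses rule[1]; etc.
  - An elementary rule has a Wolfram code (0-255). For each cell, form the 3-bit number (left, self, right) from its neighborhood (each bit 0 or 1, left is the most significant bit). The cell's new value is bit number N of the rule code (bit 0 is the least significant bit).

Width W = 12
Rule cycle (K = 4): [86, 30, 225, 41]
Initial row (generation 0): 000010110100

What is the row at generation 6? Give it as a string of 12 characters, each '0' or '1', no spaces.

Gen 0: 000010110100
Gen 1 (rule 86): 000110010110
Gen 2 (rule 30): 001101110101
Gen 3 (rule 225): 100110111010
Gen 4 (rule 41): 000101100100
Gen 5 (rule 86): 001100111110
Gen 6 (rule 30): 011011100001

Answer: 011011100001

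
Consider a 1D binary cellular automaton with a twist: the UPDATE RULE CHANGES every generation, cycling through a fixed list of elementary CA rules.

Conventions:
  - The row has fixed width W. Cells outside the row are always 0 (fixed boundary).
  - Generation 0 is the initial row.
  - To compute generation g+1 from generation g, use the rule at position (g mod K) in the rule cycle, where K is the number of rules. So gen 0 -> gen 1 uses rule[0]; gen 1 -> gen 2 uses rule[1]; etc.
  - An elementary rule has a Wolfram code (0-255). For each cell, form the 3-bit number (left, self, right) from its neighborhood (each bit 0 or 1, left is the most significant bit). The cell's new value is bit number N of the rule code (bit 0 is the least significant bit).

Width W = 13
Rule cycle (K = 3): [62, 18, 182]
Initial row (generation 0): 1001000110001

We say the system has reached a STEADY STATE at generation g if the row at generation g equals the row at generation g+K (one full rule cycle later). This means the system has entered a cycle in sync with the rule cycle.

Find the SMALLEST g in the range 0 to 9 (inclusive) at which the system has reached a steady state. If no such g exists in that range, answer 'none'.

Answer: 2

Derivation:
Gen 0: 1001000110001
Gen 1 (rule 62): 1111101101011
Gen 2 (rule 18): 0000000000000
Gen 3 (rule 182): 0000000000000
Gen 4 (rule 62): 0000000000000
Gen 5 (rule 18): 0000000000000
Gen 6 (rule 182): 0000000000000
Gen 7 (rule 62): 0000000000000
Gen 8 (rule 18): 0000000000000
Gen 9 (rule 182): 0000000000000
Gen 10 (rule 62): 0000000000000
Gen 11 (rule 18): 0000000000000
Gen 12 (rule 182): 0000000000000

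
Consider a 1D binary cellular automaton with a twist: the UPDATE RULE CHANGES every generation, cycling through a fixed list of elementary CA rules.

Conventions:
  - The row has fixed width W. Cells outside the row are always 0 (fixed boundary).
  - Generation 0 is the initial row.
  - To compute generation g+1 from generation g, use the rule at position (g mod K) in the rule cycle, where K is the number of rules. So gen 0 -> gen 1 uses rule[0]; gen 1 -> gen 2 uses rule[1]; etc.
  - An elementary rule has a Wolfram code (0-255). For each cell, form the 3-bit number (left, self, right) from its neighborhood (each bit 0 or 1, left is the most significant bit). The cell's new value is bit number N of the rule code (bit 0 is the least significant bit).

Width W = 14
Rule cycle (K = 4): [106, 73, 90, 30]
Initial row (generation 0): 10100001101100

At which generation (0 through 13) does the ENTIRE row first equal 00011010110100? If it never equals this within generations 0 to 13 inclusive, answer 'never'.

Answer: 13

Derivation:
Gen 0: 10100001101100
Gen 1 (rule 106): 01000011111100
Gen 2 (rule 73): 00011010000101
Gen 3 (rule 90): 00111001001000
Gen 4 (rule 30): 01100111111100
Gen 5 (rule 106): 11101100000100
Gen 6 (rule 73): 10101101110001
Gen 7 (rule 90): 00001101011010
Gen 8 (rule 30): 00011001010011
Gen 9 (rule 106): 00111010100111
Gen 10 (rule 73): 10101000000101
Gen 11 (rule 90): 00000100001000
Gen 12 (rule 30): 00001110011100
Gen 13 (rule 106): 00011010110100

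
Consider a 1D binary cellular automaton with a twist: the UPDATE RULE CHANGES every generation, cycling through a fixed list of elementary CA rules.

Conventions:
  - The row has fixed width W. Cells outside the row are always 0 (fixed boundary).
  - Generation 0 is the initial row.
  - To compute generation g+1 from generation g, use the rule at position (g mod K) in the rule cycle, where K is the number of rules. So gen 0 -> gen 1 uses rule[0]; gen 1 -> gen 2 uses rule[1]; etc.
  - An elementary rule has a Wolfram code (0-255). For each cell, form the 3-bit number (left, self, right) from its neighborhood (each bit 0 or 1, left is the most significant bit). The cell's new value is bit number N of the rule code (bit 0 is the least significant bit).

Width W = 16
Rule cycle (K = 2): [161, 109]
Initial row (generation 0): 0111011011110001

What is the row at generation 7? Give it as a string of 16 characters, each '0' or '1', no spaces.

Gen 0: 0111011011110001
Gen 1 (rule 161): 0010100101100100
Gen 2 (rule 109): 1011100111100101
Gen 3 (rule 161): 0101000011000010
Gen 4 (rule 109): 0111011011011010
Gen 5 (rule 161): 0010100100100100
Gen 6 (rule 109): 1011100100100101
Gen 7 (rule 161): 0101000000000010

Answer: 0101000000000010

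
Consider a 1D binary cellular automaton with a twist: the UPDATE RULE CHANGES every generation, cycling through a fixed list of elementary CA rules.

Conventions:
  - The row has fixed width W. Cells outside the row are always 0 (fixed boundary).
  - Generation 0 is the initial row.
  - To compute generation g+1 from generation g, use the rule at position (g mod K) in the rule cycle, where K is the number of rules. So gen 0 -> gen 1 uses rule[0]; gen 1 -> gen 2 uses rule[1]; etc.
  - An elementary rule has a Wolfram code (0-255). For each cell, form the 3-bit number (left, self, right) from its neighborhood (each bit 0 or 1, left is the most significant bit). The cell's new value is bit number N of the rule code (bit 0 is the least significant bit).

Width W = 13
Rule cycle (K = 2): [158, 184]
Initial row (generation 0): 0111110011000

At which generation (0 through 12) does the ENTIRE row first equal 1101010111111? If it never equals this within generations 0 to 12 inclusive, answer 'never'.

Gen 0: 0111110011000
Gen 1 (rule 158): 1111101110100
Gen 2 (rule 184): 1111011101010
Gen 3 (rule 158): 1110011001011
Gen 4 (rule 184): 1101010100110
Gen 5 (rule 158): 1001010111101
Gen 6 (rule 184): 0100101111010
Gen 7 (rule 158): 1111101110011
Gen 8 (rule 184): 1111011101010
Gen 9 (rule 158): 1110011001011
Gen 10 (rule 184): 1101010100110
Gen 11 (rule 158): 1001010111101
Gen 12 (rule 184): 0100101111010

Answer: never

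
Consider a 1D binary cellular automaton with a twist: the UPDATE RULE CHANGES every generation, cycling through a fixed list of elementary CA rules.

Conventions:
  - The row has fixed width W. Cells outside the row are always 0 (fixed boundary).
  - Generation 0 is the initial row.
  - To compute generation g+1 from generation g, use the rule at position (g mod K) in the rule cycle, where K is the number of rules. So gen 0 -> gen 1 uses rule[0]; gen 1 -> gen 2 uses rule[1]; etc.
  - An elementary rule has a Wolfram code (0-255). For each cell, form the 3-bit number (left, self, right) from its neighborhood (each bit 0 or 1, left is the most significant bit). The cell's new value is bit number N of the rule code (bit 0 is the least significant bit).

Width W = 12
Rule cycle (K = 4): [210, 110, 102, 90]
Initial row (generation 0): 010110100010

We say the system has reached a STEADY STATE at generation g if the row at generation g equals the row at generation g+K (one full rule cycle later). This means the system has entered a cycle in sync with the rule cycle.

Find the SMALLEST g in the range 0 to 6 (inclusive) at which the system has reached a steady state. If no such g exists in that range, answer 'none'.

Gen 0: 010110100010
Gen 1 (rule 210): 100010010101
Gen 2 (rule 110): 100110111111
Gen 3 (rule 102): 101011000001
Gen 4 (rule 90): 000011100010
Gen 5 (rule 210): 000101110101
Gen 6 (rule 110): 001111011111
Gen 7 (rule 102): 010001100001
Gen 8 (rule 90): 101011110010
Gen 9 (rule 210): 000001111101
Gen 10 (rule 110): 000011000111

Answer: none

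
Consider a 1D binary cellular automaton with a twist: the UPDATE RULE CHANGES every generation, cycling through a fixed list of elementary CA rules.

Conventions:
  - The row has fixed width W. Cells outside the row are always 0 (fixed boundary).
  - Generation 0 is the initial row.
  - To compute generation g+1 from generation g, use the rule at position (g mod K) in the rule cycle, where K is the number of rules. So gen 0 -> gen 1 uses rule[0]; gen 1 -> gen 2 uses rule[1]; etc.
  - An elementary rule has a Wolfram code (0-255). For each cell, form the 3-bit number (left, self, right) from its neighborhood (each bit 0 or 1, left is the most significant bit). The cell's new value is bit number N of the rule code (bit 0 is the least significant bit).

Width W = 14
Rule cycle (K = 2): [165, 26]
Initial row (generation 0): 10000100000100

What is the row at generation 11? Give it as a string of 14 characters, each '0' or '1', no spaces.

Gen 0: 10000100000100
Gen 1 (rule 165): 10110101110101
Gen 2 (rule 26): 00100001000000
Gen 3 (rule 165): 10101101011111
Gen 4 (rule 26): 00001000010000
Gen 5 (rule 165): 11101011010111
Gen 6 (rule 26): 10000010000100
Gen 7 (rule 165): 10111010110101
Gen 8 (rule 26): 00100000100000
Gen 9 (rule 165): 10101110101111
Gen 10 (rule 26): 00001000001000
Gen 11 (rule 165): 11101011101011

Answer: 11101011101011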